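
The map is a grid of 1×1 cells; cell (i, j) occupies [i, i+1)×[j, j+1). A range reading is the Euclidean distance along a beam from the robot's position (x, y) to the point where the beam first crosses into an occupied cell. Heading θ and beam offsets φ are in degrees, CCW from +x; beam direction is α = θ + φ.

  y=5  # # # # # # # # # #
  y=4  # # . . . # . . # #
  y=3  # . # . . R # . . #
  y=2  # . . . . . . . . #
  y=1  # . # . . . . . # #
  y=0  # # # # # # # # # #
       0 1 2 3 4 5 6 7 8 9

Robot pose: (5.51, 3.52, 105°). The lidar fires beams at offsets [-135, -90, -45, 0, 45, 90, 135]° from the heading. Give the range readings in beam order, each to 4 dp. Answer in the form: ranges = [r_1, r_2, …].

beam 1: φ=-135°, α=330°
  dir = (cos 330°, sin 330°) = (0.8660, -0.5000); from cell (5,3)
  next x-line at t=0.5658, next y-line at t=1.0400; Δt_x=1.1547, Δt_y=2.0000
    x: enter (6,3) at t=0.5658 ← occupied
  → r_1 = 0.5658
beam 2: φ=-90°, α=15°
  dir = (cos 15°, sin 15°) = (0.9659, 0.2588); from cell (5,3)
  next x-line at t=0.5073, next y-line at t=1.8546; Δt_x=1.0353, Δt_y=3.8637
    x: enter (6,3) at t=0.5073 ← occupied
  → r_2 = 0.5073
beam 3: φ=-45°, α=60°
  dir = (cos 60°, sin 60°) = (0.5000, 0.8660); from cell (5,3)
  next x-line at t=0.9800, next y-line at t=0.5543; Δt_x=2.0000, Δt_y=1.1547
    y: enter (5,4) at t=0.5543 ← occupied
  → r_3 = 0.5543
beam 4: φ=0°, α=105°
  dir = (cos 105°, sin 105°) = (-0.2588, 0.9659); from cell (5,3)
  next x-line at t=1.9705, next y-line at t=0.4969; Δt_x=3.8637, Δt_y=1.0353
    y: enter (5,4) at t=0.4969 ← occupied
  → r_4 = 0.4969
beam 5: φ=45°, α=150°
  dir = (cos 150°, sin 150°) = (-0.8660, 0.5000); from cell (5,3)
  next x-line at t=0.5889, next y-line at t=0.9600; Δt_x=1.1547, Δt_y=2.0000
    x: enter (4,3) at t=0.5889
    y: enter (4,4) at t=0.9600
    x: enter (3,4) at t=1.7436
    x: enter (2,4) at t=2.8983
    y: enter (2,5) at t=2.9600 ← occupied
  → r_5 = 2.9600
beam 6: φ=90°, α=195°
  dir = (cos 195°, sin 195°) = (-0.9659, -0.2588); from cell (5,3)
  next x-line at t=0.5280, next y-line at t=2.0091; Δt_x=1.0353, Δt_y=3.8637
    x: enter (4,3) at t=0.5280
    x: enter (3,3) at t=1.5633
    y: enter (3,2) at t=2.0091
    x: enter (2,2) at t=2.5985
    x: enter (1,2) at t=3.6338
    x: enter (0,2) at t=4.6691 ← occupied
  → r_6 = 4.6691
beam 7: φ=135°, α=240°
  dir = (cos 240°, sin 240°) = (-0.5000, -0.8660); from cell (5,3)
  next x-line at t=1.0200, next y-line at t=0.6004; Δt_x=2.0000, Δt_y=1.1547
    y: enter (5,2) at t=0.6004
    x: enter (4,2) at t=1.0200
    y: enter (4,1) at t=1.7551
    y: enter (4,0) at t=2.9098 ← occupied
  → r_7 = 2.9098

ranges = [0.5658, 0.5073, 0.5543, 0.4969, 2.9600, 4.6691, 2.9098]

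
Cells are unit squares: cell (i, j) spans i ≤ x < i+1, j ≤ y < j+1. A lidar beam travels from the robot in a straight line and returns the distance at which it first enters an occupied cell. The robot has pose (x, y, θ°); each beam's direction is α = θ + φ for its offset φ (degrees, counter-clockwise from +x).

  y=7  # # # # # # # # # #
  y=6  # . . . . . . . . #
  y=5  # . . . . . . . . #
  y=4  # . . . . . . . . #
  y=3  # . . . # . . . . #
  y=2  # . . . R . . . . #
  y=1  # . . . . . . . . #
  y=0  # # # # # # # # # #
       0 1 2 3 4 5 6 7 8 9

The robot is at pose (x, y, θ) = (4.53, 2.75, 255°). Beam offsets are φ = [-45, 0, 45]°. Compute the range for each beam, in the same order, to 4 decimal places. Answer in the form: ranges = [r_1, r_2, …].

ranges = [3.5000, 1.8117, 2.0207]

beam 1: φ=-45°, α=210°
  cosα=-0.8660 sinα=-0.5000 | (4,2) | tMaxX 0.6120 tMaxY 1.5000 | tΔX 1.1547 tΔY 2.0000
    t=0.6120 [x] (3,2)
    t=1.5000 [y] (3,1)
    t=1.7667 [x] (2,1)
    t=2.9214 [x] (1,1)
    t=3.5000 [y] (1,0) — stop
  → r_1 = 3.5000
beam 2: φ=0°, α=255°
  cosα=-0.2588 sinα=-0.9659 | (4,2) | tMaxX 2.0478 tMaxY 0.7765 | tΔX 3.8637 tΔY 1.0353
    t=0.7765 [y] (4,1)
    t=1.8117 [y] (4,0) — stop
  → r_2 = 1.8117
beam 3: φ=45°, α=300°
  cosα=0.5000 sinα=-0.8660 | (4,2) | tMaxX 0.9400 tMaxY 0.8660 | tΔX 2.0000 tΔY 1.1547
    t=0.8660 [y] (4,1)
    t=0.9400 [x] (5,1)
    t=2.0207 [y] (5,0) — stop
  → r_3 = 2.0207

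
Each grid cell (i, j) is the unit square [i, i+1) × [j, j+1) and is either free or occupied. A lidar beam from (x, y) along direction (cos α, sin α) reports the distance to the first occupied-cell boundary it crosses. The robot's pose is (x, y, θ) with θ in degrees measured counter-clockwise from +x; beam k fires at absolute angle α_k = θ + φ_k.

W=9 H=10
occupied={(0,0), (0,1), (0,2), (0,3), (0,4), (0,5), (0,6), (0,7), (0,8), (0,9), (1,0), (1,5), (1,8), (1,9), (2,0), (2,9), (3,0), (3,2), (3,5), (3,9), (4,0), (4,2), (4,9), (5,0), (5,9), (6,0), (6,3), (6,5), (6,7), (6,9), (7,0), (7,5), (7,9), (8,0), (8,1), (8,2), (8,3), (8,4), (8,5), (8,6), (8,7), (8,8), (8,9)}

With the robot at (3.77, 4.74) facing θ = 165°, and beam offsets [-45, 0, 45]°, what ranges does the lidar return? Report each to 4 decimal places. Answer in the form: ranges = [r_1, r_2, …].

beam 1: φ=-45°, α=120°
  dir = (cos 120°, sin 120°) = (-0.5000, 0.8660); from cell (3,4)
  next x-line at t=1.5400, next y-line at t=0.3002; Δt_x=2.0000, Δt_y=1.1547
    y: enter (3,5) at t=0.3002 ← occupied
  → r_1 = 0.3002
beam 2: φ=0°, α=165°
  dir = (cos 165°, sin 165°) = (-0.9659, 0.2588); from cell (3,4)
  next x-line at t=0.7972, next y-line at t=1.0046; Δt_x=1.0353, Δt_y=3.8637
    x: enter (2,4) at t=0.7972
    y: enter (2,5) at t=1.0046
    x: enter (1,5) at t=1.8324 ← occupied
  → r_2 = 1.8324
beam 3: φ=45°, α=210°
  dir = (cos 210°, sin 210°) = (-0.8660, -0.5000); from cell (3,4)
  next x-line at t=0.8891, next y-line at t=1.4800; Δt_x=1.1547, Δt_y=2.0000
    x: enter (2,4) at t=0.8891
    y: enter (2,3) at t=1.4800
    x: enter (1,3) at t=2.0438
    x: enter (0,3) at t=3.1985 ← occupied
  → r_3 = 3.1985

ranges = [0.3002, 1.8324, 3.1985]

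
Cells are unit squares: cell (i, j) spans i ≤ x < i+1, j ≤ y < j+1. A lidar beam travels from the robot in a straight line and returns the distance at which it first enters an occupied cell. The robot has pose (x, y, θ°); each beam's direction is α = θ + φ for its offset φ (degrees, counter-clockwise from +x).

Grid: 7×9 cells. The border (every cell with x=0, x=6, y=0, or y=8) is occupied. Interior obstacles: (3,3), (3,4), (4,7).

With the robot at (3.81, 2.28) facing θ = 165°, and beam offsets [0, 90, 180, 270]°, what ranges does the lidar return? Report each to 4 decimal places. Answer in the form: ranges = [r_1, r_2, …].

ranges = [2.9091, 1.3252, 2.2673, 5.9218]

beam 1: φ=0°, α=165°
  direction (-0.9659, 0.2588); cell (3,2); t to first gridline: x 0.8386, y 2.7819 (then +1.0353 / +3.8637)
    (2,2) via x @ 0.8386
    (1,2) via x @ 1.8738
    (1,3) via y @ 2.7819
    (0,3) via x @ 2.9091  # hit
  → r_1 = 2.9091
beam 2: φ=90°, α=255°
  direction (-0.2588, -0.9659); cell (3,2); t to first gridline: x 3.1296, y 0.2899 (then +3.8637 / +1.0353)
    (3,1) via y @ 0.2899
    (3,0) via y @ 1.3252  # hit
  → r_2 = 1.3252
beam 3: φ=180°, α=345°
  direction (0.9659, -0.2588); cell (3,2); t to first gridline: x 0.1967, y 1.0818 (then +1.0353 / +3.8637)
    (4,2) via x @ 0.1967
    (4,1) via y @ 1.0818
    (5,1) via x @ 1.2320
    (6,1) via x @ 2.2673  # hit
  → r_3 = 2.2673
beam 4: φ=270°, α=75°
  direction (0.2588, 0.9659); cell (3,2); t to first gridline: x 0.7341, y 0.7454 (then +3.8637 / +1.0353)
    (4,2) via x @ 0.7341
    (4,3) via y @ 0.7454
    (4,4) via y @ 1.7807
    (4,5) via y @ 2.8160
    (4,6) via y @ 3.8512
    (5,6) via x @ 4.5978
    (5,7) via y @ 4.8865
    (5,8) via y @ 5.9218  # hit
  → r_4 = 5.9218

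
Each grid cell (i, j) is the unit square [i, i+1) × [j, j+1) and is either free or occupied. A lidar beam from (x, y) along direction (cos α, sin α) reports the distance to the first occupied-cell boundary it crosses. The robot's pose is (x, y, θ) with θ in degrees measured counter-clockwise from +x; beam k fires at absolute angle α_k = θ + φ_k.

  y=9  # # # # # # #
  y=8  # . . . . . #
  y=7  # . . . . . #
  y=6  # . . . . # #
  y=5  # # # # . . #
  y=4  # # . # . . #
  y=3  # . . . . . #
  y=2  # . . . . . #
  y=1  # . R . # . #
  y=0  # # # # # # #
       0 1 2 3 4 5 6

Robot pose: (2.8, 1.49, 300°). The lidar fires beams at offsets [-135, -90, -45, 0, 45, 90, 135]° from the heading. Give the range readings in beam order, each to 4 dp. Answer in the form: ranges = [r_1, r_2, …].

beam 1: φ=-135°, α=165°
  direction (-0.9659, 0.2588); cell (2,1); t to first gridline: x 0.8282, y 1.9705 (then +1.0353 / +3.8637)
    (1,1) via x @ 0.8282
    (0,1) via x @ 1.8635  # hit
  → r_1 = 1.8635
beam 2: φ=-90°, α=210°
  direction (-0.8660, -0.5000); cell (2,1); t to first gridline: x 0.9238, y 0.9800 (then +1.1547 / +2.0000)
    (1,1) via x @ 0.9238
    (1,0) via y @ 0.9800  # hit
  → r_2 = 0.9800
beam 3: φ=-45°, α=255°
  direction (-0.2588, -0.9659); cell (2,1); t to first gridline: x 3.0910, y 0.5073 (then +3.8637 / +1.0353)
    (2,0) via y @ 0.5073  # hit
  → r_3 = 0.5073
beam 4: φ=0°, α=300°
  direction (0.5000, -0.8660); cell (2,1); t to first gridline: x 0.4000, y 0.5658 (then +2.0000 / +1.1547)
    (3,1) via x @ 0.4000
    (3,0) via y @ 0.5658  # hit
  → r_4 = 0.5658
beam 5: φ=45°, α=345°
  direction (0.9659, -0.2588); cell (2,1); t to first gridline: x 0.2071, y 1.8932 (then +1.0353 / +3.8637)
    (3,1) via x @ 0.2071
    (4,1) via x @ 1.2423  # hit
  → r_5 = 1.2423
beam 6: φ=90°, α=30°
  direction (0.8660, 0.5000); cell (2,1); t to first gridline: x 0.2309, y 1.0200 (then +1.1547 / +2.0000)
    (3,1) via x @ 0.2309
    (3,2) via y @ 1.0200
    (4,2) via x @ 1.3856
    (5,2) via x @ 2.5403
    (5,3) via y @ 3.0200
    (6,3) via x @ 3.6950  # hit
  → r_6 = 3.6950
beam 7: φ=135°, α=75°
  direction (0.2588, 0.9659); cell (2,1); t to first gridline: x 0.7727, y 0.5280 (then +3.8637 / +1.0353)
    (2,2) via y @ 0.5280
    (3,2) via x @ 0.7727
    (3,3) via y @ 1.5633
    (3,4) via y @ 2.5985  # hit
  → r_7 = 2.5985

ranges = [1.8635, 0.9800, 0.5073, 0.5658, 1.2423, 3.6950, 2.5985]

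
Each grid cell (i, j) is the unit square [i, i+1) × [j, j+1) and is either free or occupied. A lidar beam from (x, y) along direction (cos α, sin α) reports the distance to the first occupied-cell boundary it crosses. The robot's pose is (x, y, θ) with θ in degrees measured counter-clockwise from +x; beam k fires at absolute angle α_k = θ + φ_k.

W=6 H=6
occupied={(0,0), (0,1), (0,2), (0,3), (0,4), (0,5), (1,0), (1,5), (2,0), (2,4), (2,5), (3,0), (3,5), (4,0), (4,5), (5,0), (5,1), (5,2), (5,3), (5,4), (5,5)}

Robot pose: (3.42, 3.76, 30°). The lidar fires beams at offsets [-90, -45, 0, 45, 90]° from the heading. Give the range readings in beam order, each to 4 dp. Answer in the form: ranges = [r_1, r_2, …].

ranges = [3.1600, 1.6357, 1.8244, 1.2837, 0.8400]

beam 1: φ=-90°, α=300°
  direction (0.5000, -0.8660); cell (3,3); t to first gridline: x 1.1600, y 0.8776 (then +2.0000 / +1.1547)
    (3,2) via y @ 0.8776
    (4,2) via x @ 1.1600
    (4,1) via y @ 2.0323
    (5,1) via x @ 3.1600  # hit
  → r_1 = 3.1600
beam 2: φ=-45°, α=345°
  direction (0.9659, -0.2588); cell (3,3); t to first gridline: x 0.6005, y 2.9364 (then +1.0353 / +3.8637)
    (4,3) via x @ 0.6005
    (5,3) via x @ 1.6357  # hit
  → r_2 = 1.6357
beam 3: φ=0°, α=30°
  direction (0.8660, 0.5000); cell (3,3); t to first gridline: x 0.6697, y 0.4800 (then +1.1547 / +2.0000)
    (3,4) via y @ 0.4800
    (4,4) via x @ 0.6697
    (5,4) via x @ 1.8244  # hit
  → r_3 = 1.8244
beam 4: φ=45°, α=75°
  direction (0.2588, 0.9659); cell (3,3); t to first gridline: x 2.2409, y 0.2485 (then +3.8637 / +1.0353)
    (3,4) via y @ 0.2485
    (3,5) via y @ 1.2837  # hit
  → r_4 = 1.2837
beam 5: φ=90°, α=120°
  direction (-0.5000, 0.8660); cell (3,3); t to first gridline: x 0.8400, y 0.2771 (then +2.0000 / +1.1547)
    (3,4) via y @ 0.2771
    (2,4) via x @ 0.8400  # hit
  → r_5 = 0.8400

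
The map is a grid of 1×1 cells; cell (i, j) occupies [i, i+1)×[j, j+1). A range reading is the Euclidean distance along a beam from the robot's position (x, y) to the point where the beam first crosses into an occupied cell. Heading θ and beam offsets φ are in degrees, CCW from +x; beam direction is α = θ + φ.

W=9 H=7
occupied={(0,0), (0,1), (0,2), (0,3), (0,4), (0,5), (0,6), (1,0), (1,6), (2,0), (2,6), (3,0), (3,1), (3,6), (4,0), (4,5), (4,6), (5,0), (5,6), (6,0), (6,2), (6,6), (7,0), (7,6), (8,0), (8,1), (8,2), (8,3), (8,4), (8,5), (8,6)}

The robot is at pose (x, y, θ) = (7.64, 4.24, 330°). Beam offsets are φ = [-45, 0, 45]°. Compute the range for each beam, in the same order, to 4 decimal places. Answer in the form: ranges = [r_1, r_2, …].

beam 1: φ=-45°, α=285°
  d=(0.2588,-0.9659)  start (7,4)  tX=1.3909 tY=0.2485  stride 1/|dx|=3.8637 1/|dy|=1.0353
    cross y-line → (7,3), t=0.2485
    cross y-line → (7,2), t=1.2837
    cross x-line → (8,2), t=1.3909 (wall)
  → r_1 = 1.3909
beam 2: φ=0°, α=330°
  d=(0.8660,-0.5000)  start (7,4)  tX=0.4157 tY=0.4800  stride 1/|dx|=1.1547 1/|dy|=2.0000
    cross x-line → (8,4), t=0.4157 (wall)
  → r_2 = 0.4157
beam 3: φ=45°, α=15°
  d=(0.9659,0.2588)  start (7,4)  tX=0.3727 tY=2.9364  stride 1/|dx|=1.0353 1/|dy|=3.8637
    cross x-line → (8,4), t=0.3727 (wall)
  → r_3 = 0.3727

ranges = [1.3909, 0.4157, 0.3727]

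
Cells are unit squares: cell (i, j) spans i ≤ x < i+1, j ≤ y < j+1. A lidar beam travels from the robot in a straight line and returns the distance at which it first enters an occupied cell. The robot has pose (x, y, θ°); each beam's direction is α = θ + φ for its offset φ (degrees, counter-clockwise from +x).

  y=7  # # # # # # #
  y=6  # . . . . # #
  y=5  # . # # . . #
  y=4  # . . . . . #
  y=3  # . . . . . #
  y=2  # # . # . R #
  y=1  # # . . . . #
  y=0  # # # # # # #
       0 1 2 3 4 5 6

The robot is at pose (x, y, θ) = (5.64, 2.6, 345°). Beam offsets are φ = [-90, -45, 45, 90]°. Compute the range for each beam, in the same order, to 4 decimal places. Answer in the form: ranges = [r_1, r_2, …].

beam 1: φ=-90°, α=255°
  dir = (cos 255°, sin 255°) = (-0.2588, -0.9659); from cell (5,2)
  next x-line at t=2.4728, next y-line at t=0.6212; Δt_x=3.8637, Δt_y=1.0353
    y: enter (5,1) at t=0.6212
    y: enter (5,0) at t=1.6564 ← occupied
  → r_1 = 1.6564
beam 2: φ=-45°, α=300°
  dir = (cos 300°, sin 300°) = (0.5000, -0.8660); from cell (5,2)
  next x-line at t=0.7200, next y-line at t=0.6928; Δt_x=2.0000, Δt_y=1.1547
    y: enter (5,1) at t=0.6928
    x: enter (6,1) at t=0.7200 ← occupied
  → r_2 = 0.7200
beam 3: φ=45°, α=30°
  dir = (cos 30°, sin 30°) = (0.8660, 0.5000); from cell (5,2)
  next x-line at t=0.4157, next y-line at t=0.8000; Δt_x=1.1547, Δt_y=2.0000
    x: enter (6,2) at t=0.4157 ← occupied
  → r_3 = 0.4157
beam 4: φ=90°, α=75°
  dir = (cos 75°, sin 75°) = (0.2588, 0.9659); from cell (5,2)
  next x-line at t=1.3909, next y-line at t=0.4141; Δt_x=3.8637, Δt_y=1.0353
    y: enter (5,3) at t=0.4141
    x: enter (6,3) at t=1.3909 ← occupied
  → r_4 = 1.3909

ranges = [1.6564, 0.7200, 0.4157, 1.3909]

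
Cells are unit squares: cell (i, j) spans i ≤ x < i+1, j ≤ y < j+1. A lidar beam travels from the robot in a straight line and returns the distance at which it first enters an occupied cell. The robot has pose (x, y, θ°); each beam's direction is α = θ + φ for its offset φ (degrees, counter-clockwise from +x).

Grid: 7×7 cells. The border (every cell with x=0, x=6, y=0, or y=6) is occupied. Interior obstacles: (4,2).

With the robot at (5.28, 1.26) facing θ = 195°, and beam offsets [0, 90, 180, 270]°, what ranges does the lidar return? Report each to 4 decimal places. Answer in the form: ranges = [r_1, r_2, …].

beam 1: φ=0°, α=195°
  direction (-0.9659, -0.2588); cell (5,1); t to first gridline: x 0.2899, y 1.0046 (then +1.0353 / +3.8637)
    (4,1) via x @ 0.2899
    (4,0) via y @ 1.0046  # hit
  → r_1 = 1.0046
beam 2: φ=90°, α=285°
  direction (0.2588, -0.9659); cell (5,1); t to first gridline: x 2.7819, y 0.2692 (then +3.8637 / +1.0353)
    (5,0) via y @ 0.2692  # hit
  → r_2 = 0.2692
beam 3: φ=180°, α=15°
  direction (0.9659, 0.2588); cell (5,1); t to first gridline: x 0.7454, y 2.8591 (then +1.0353 / +3.8637)
    (6,1) via x @ 0.7454  # hit
  → r_3 = 0.7454
beam 4: φ=270°, α=105°
  direction (-0.2588, 0.9659); cell (5,1); t to first gridline: x 1.0818, y 0.7661 (then +3.8637 / +1.0353)
    (5,2) via y @ 0.7661
    (4,2) via x @ 1.0818  # hit
  → r_4 = 1.0818

ranges = [1.0046, 0.2692, 0.7454, 1.0818]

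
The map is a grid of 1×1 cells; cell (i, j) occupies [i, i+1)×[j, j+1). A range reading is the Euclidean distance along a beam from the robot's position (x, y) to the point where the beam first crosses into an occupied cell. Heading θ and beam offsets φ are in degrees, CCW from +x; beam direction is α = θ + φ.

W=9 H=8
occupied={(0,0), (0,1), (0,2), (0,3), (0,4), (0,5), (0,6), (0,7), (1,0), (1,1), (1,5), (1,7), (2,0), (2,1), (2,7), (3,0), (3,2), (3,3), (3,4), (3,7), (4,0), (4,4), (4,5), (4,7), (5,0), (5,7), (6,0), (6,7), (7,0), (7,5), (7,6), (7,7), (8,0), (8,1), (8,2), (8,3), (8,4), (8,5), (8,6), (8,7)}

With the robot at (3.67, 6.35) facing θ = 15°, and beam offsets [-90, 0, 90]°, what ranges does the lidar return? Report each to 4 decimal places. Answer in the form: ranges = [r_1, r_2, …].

ranges = [1.2750, 2.5114, 0.6729]

beam 1: φ=-90°, α=285°
  cosα=0.2588 sinα=-0.9659 | (3,6) | tMaxX 1.2750 tMaxY 0.3623 | tΔX 3.8637 tΔY 1.0353
    t=0.3623 [y] (3,5)
    t=1.2750 [x] (4,5) — stop
  → r_1 = 1.2750
beam 2: φ=0°, α=15°
  cosα=0.9659 sinα=0.2588 | (3,6) | tMaxX 0.3416 tMaxY 2.5114 | tΔX 1.0353 tΔY 3.8637
    t=0.3416 [x] (4,6)
    t=1.3769 [x] (5,6)
    t=2.4122 [x] (6,6)
    t=2.5114 [y] (6,7) — stop
  → r_2 = 2.5114
beam 3: φ=90°, α=105°
  cosα=-0.2588 sinα=0.9659 | (3,6) | tMaxX 2.5887 tMaxY 0.6729 | tΔX 3.8637 tΔY 1.0353
    t=0.6729 [y] (3,7) — stop
  → r_3 = 0.6729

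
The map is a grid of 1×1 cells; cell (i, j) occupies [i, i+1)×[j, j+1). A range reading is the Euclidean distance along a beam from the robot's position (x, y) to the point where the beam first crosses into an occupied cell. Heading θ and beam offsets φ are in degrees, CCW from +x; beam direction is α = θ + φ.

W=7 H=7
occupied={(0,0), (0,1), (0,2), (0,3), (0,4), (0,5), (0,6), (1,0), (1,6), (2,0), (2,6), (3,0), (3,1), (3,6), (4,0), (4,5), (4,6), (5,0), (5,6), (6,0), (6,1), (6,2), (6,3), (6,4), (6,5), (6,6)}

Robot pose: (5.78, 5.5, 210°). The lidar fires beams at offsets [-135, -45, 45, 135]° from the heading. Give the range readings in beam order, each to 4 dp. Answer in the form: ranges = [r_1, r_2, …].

beam 1: φ=-135°, α=75°
  direction (0.2588, 0.9659); cell (5,5); t to first gridline: x 0.8500, y 0.5176 (then +3.8637 / +1.0353)
    (5,6) via y @ 0.5176  # hit
  → r_1 = 0.5176
beam 2: φ=-45°, α=165°
  direction (-0.9659, 0.2588); cell (5,5); t to first gridline: x 0.8075, y 1.9319 (then +1.0353 / +3.8637)
    (4,5) via x @ 0.8075  # hit
  → r_2 = 0.8075
beam 3: φ=45°, α=255°
  direction (-0.2588, -0.9659); cell (5,5); t to first gridline: x 3.0137, y 0.5176 (then +3.8637 / +1.0353)
    (5,4) via y @ 0.5176
    (5,3) via y @ 1.5529
    (5,2) via y @ 2.5882
    (4,2) via x @ 3.0137
    (4,1) via y @ 3.6235
    (4,0) via y @ 4.6587  # hit
  → r_3 = 4.6587
beam 4: φ=135°, α=345°
  direction (0.9659, -0.2588); cell (5,5); t to first gridline: x 0.2278, y 1.9319 (then +1.0353 / +3.8637)
    (6,5) via x @ 0.2278  # hit
  → r_4 = 0.2278

ranges = [0.5176, 0.8075, 4.6587, 0.2278]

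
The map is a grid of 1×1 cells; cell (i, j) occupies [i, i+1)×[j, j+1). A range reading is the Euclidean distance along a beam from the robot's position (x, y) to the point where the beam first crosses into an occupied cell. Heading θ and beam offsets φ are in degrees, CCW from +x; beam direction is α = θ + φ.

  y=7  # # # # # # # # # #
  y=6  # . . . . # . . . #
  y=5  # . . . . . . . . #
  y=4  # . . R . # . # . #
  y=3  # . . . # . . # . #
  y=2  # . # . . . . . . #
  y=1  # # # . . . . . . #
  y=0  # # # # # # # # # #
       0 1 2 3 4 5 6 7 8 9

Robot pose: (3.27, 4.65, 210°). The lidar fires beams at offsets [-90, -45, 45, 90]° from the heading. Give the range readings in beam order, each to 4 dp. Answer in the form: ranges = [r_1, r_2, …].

ranges = [2.7135, 2.3501, 1.7082, 1.4600]

beam 1: φ=-90°, α=120°
  cosα=-0.5000 sinα=0.8660 | (3,4) | tMaxX 0.5400 tMaxY 0.4041 | tΔX 2.0000 tΔY 1.1547
    t=0.4041 [y] (3,5)
    t=0.5400 [x] (2,5)
    t=1.5588 [y] (2,6)
    t=2.5400 [x] (1,6)
    t=2.7135 [y] (1,7) — stop
  → r_1 = 2.7135
beam 2: φ=-45°, α=165°
  cosα=-0.9659 sinα=0.2588 | (3,4) | tMaxX 0.2795 tMaxY 1.3523 | tΔX 1.0353 tΔY 3.8637
    t=0.2795 [x] (2,4)
    t=1.3148 [x] (1,4)
    t=1.3523 [y] (1,5)
    t=2.3501 [x] (0,5) — stop
  → r_2 = 2.3501
beam 3: φ=45°, α=255°
  cosα=-0.2588 sinα=-0.9659 | (3,4) | tMaxX 1.0432 tMaxY 0.6729 | tΔX 3.8637 tΔY 1.0353
    t=0.6729 [y] (3,3)
    t=1.0432 [x] (2,3)
    t=1.7082 [y] (2,2) — stop
  → r_3 = 1.7082
beam 4: φ=90°, α=300°
  cosα=0.5000 sinα=-0.8660 | (3,4) | tMaxX 1.4600 tMaxY 0.7506 | tΔX 2.0000 tΔY 1.1547
    t=0.7506 [y] (3,3)
    t=1.4600 [x] (4,3) — stop
  → r_4 = 1.4600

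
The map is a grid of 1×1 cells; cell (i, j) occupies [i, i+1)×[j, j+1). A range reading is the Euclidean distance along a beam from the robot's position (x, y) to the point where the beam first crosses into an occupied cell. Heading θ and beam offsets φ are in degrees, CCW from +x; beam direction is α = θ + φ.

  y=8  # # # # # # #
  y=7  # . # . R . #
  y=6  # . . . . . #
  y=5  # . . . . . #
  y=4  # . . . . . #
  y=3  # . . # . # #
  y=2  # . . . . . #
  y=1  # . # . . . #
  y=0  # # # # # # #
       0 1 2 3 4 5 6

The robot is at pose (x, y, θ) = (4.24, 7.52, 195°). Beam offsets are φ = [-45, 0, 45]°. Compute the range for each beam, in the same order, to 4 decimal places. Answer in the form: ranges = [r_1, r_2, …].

ranges = [0.9600, 1.2837, 6.4800]

beam 1: φ=-45°, α=150°
  direction (-0.8660, 0.5000); cell (4,7); t to first gridline: x 0.2771, y 0.9600 (then +1.1547 / +2.0000)
    (3,7) via x @ 0.2771
    (3,8) via y @ 0.9600  # hit
  → r_1 = 0.9600
beam 2: φ=0°, α=195°
  direction (-0.9659, -0.2588); cell (4,7); t to first gridline: x 0.2485, y 2.0091 (then +1.0353 / +3.8637)
    (3,7) via x @ 0.2485
    (2,7) via x @ 1.2837  # hit
  → r_2 = 1.2837
beam 3: φ=45°, α=240°
  direction (-0.5000, -0.8660); cell (4,7); t to first gridline: x 0.4800, y 0.6004 (then +2.0000 / +1.1547)
    (3,7) via x @ 0.4800
    (3,6) via y @ 0.6004
    (3,5) via y @ 1.7551
    (2,5) via x @ 2.4800
    (2,4) via y @ 2.9098
    (2,3) via y @ 4.0645
    (1,3) via x @ 4.4800
    (1,2) via y @ 5.2192
    (1,1) via y @ 6.3739
    (0,1) via x @ 6.4800  # hit
  → r_3 = 6.4800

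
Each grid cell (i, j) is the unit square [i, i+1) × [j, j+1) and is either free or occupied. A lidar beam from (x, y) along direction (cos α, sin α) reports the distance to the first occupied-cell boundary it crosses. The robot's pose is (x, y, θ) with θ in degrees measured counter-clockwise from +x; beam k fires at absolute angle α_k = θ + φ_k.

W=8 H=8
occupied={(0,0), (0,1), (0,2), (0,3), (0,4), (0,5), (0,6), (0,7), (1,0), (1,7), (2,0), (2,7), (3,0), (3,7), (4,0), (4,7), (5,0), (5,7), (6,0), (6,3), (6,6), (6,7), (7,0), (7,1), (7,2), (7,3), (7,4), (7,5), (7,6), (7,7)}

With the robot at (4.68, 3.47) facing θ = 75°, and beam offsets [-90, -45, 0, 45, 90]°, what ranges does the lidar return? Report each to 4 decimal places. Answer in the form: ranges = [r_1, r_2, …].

ranges = [1.3666, 2.6789, 3.6545, 4.0761, 3.8098]

beam 1: φ=-90°, α=345°
  cosα=0.9659 sinα=-0.2588 | (4,3) | tMaxX 0.3313 tMaxY 1.8159 | tΔX 1.0353 tΔY 3.8637
    t=0.3313 [x] (5,3)
    t=1.3666 [x] (6,3) — stop
  → r_1 = 1.3666
beam 2: φ=-45°, α=30°
  cosα=0.8660 sinα=0.5000 | (4,3) | tMaxX 0.3695 tMaxY 1.0600 | tΔX 1.1547 tΔY 2.0000
    t=0.3695 [x] (5,3)
    t=1.0600 [y] (5,4)
    t=1.5242 [x] (6,4)
    t=2.6789 [x] (7,4) — stop
  → r_2 = 2.6789
beam 3: φ=0°, α=75°
  cosα=0.2588 sinα=0.9659 | (4,3) | tMaxX 1.2364 tMaxY 0.5487 | tΔX 3.8637 tΔY 1.0353
    t=0.5487 [y] (4,4)
    t=1.2364 [x] (5,4)
    t=1.5840 [y] (5,5)
    t=2.6192 [y] (5,6)
    t=3.6545 [y] (5,7) — stop
  → r_3 = 3.6545
beam 4: φ=45°, α=120°
  cosα=-0.5000 sinα=0.8660 | (4,3) | tMaxX 1.3600 tMaxY 0.6120 | tΔX 2.0000 tΔY 1.1547
    t=0.6120 [y] (4,4)
    t=1.3600 [x] (3,4)
    t=1.7667 [y] (3,5)
    t=2.9214 [y] (3,6)
    t=3.3600 [x] (2,6)
    t=4.0761 [y] (2,7) — stop
  → r_4 = 4.0761
beam 5: φ=90°, α=165°
  cosα=-0.9659 sinα=0.2588 | (4,3) | tMaxX 0.7040 tMaxY 2.0478 | tΔX 1.0353 tΔY 3.8637
    t=0.7040 [x] (3,3)
    t=1.7393 [x] (2,3)
    t=2.0478 [y] (2,4)
    t=2.7745 [x] (1,4)
    t=3.8098 [x] (0,4) — stop
  → r_5 = 3.8098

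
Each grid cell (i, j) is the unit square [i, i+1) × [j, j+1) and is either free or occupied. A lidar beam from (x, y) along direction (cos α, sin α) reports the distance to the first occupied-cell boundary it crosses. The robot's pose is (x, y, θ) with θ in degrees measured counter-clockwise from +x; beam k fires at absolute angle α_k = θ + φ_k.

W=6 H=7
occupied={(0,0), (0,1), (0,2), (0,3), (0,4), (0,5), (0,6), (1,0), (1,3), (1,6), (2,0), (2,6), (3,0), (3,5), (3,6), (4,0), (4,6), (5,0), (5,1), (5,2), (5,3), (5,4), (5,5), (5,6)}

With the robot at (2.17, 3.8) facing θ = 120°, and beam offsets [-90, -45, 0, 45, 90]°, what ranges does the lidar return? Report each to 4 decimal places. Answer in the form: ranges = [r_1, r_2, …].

beam 1: φ=-90°, α=30°
  dir = (cos 30°, sin 30°) = (0.8660, 0.5000); from cell (2,3)
  next x-line at t=0.9584, next y-line at t=0.4000; Δt_x=1.1547, Δt_y=2.0000
    y: enter (2,4) at t=0.4000
    x: enter (3,4) at t=0.9584
    x: enter (4,4) at t=2.1131
    y: enter (4,5) at t=2.4000
    x: enter (5,5) at t=3.2678 ← occupied
  → r_1 = 3.2678
beam 2: φ=-45°, α=75°
  dir = (cos 75°, sin 75°) = (0.2588, 0.9659); from cell (2,3)
  next x-line at t=3.2069, next y-line at t=0.2071; Δt_x=3.8637, Δt_y=1.0353
    y: enter (2,4) at t=0.2071
    y: enter (2,5) at t=1.2423
    y: enter (2,6) at t=2.2776 ← occupied
  → r_2 = 2.2776
beam 3: φ=0°, α=120°
  dir = (cos 120°, sin 120°) = (-0.5000, 0.8660); from cell (2,3)
  next x-line at t=0.3400, next y-line at t=0.2309; Δt_x=2.0000, Δt_y=1.1547
    y: enter (2,4) at t=0.2309
    x: enter (1,4) at t=0.3400
    y: enter (1,5) at t=1.3856
    x: enter (0,5) at t=2.3400 ← occupied
  → r_3 = 2.3400
beam 4: φ=45°, α=165°
  dir = (cos 165°, sin 165°) = (-0.9659, 0.2588); from cell (2,3)
  next x-line at t=0.1760, next y-line at t=0.7727; Δt_x=1.0353, Δt_y=3.8637
    x: enter (1,3) at t=0.1760 ← occupied
  → r_4 = 0.1760
beam 5: φ=90°, α=210°
  dir = (cos 210°, sin 210°) = (-0.8660, -0.5000); from cell (2,3)
  next x-line at t=0.1963, next y-line at t=1.6000; Δt_x=1.1547, Δt_y=2.0000
    x: enter (1,3) at t=0.1963 ← occupied
  → r_5 = 0.1963

ranges = [3.2678, 2.2776, 2.3400, 0.1760, 0.1963]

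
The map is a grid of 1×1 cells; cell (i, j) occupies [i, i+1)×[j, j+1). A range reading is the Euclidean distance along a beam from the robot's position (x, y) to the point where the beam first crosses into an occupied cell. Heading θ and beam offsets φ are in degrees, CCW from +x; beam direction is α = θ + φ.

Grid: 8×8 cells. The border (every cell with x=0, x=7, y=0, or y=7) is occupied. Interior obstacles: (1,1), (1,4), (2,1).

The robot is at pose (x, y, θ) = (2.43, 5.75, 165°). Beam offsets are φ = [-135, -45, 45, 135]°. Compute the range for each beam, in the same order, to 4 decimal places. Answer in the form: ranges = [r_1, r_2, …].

ranges = [2.5000, 1.4434, 1.5000, 5.4848]

beam 1: φ=-135°, α=30°
  dir = (cos 30°, sin 30°) = (0.8660, 0.5000); from cell (2,5)
  next x-line at t=0.6582, next y-line at t=0.5000; Δt_x=1.1547, Δt_y=2.0000
    y: enter (2,6) at t=0.5000
    x: enter (3,6) at t=0.6582
    x: enter (4,6) at t=1.8129
    y: enter (4,7) at t=2.5000 ← occupied
  → r_1 = 2.5000
beam 2: φ=-45°, α=120°
  dir = (cos 120°, sin 120°) = (-0.5000, 0.8660); from cell (2,5)
  next x-line at t=0.8600, next y-line at t=0.2887; Δt_x=2.0000, Δt_y=1.1547
    y: enter (2,6) at t=0.2887
    x: enter (1,6) at t=0.8600
    y: enter (1,7) at t=1.4434 ← occupied
  → r_2 = 1.4434
beam 3: φ=45°, α=210°
  dir = (cos 210°, sin 210°) = (-0.8660, -0.5000); from cell (2,5)
  next x-line at t=0.4965, next y-line at t=1.5000; Δt_x=1.1547, Δt_y=2.0000
    x: enter (1,5) at t=0.4965
    y: enter (1,4) at t=1.5000 ← occupied
  → r_3 = 1.5000
beam 4: φ=135°, α=300°
  dir = (cos 300°, sin 300°) = (0.5000, -0.8660); from cell (2,5)
  next x-line at t=1.1400, next y-line at t=0.8660; Δt_x=2.0000, Δt_y=1.1547
    y: enter (2,4) at t=0.8660
    x: enter (3,4) at t=1.1400
    y: enter (3,3) at t=2.0207
    x: enter (4,3) at t=3.1400
    y: enter (4,2) at t=3.1754
    y: enter (4,1) at t=4.3301
    x: enter (5,1) at t=5.1400
    y: enter (5,0) at t=5.4848 ← occupied
  → r_4 = 5.4848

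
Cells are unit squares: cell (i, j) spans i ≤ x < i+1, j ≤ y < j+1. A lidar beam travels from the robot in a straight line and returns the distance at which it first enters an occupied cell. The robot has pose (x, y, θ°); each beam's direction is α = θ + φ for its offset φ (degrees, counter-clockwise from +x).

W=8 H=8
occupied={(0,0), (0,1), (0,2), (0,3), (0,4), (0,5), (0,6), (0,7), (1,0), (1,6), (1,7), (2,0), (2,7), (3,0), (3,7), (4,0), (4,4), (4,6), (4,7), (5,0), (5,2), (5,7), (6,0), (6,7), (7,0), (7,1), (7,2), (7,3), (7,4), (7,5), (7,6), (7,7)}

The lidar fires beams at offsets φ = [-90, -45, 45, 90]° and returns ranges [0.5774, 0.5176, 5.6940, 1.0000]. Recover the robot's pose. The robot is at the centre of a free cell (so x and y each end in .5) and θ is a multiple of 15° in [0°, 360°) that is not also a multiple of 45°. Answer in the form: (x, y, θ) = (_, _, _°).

Candidates: 32 free-cell centres × 16 headings = 512 poses. Raycast each; keep the one whose scan matches to 4 dp.
  (6.5, 4.5, 210°): beam 1 = 2.8868 ≠ 0.5774 ✗
  (6.5, 2.5, 300°): beam 2 = 1.5529 ≠ 0.5176 ✗
  (4.5, 2.5, 120°): beam 2 = 1.5529 ≠ 0.5176 ✗
  …
  (6.5, 1.5, 60°): r_1=0.5774, r_2=0.5176, r_3=5.6940, r_4=1.0000 — all match ✓
Only this pose fits every beam.

(x, y, θ) = (6.5, 1.5, 60°)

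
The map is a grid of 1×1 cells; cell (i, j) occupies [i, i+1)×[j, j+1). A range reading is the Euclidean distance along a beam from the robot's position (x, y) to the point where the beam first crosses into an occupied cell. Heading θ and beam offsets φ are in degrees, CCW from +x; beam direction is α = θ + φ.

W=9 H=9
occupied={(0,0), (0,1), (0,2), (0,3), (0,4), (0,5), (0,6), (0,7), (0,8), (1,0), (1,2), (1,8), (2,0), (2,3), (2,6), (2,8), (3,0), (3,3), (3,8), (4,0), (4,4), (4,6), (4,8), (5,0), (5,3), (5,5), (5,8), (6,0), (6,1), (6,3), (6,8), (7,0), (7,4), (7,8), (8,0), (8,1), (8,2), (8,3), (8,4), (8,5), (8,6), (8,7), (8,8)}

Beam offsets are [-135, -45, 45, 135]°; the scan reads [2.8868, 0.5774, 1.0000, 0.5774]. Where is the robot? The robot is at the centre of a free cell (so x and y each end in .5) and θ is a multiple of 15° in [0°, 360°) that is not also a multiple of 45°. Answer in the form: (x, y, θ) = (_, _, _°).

The pose lattice has 38·16 = 608 candidates. Test each by forward raycasting.
  (4.5, 1.5, 330°): beam 1 = 1.9319 ≠ 2.8868 ✗
  (2.5, 5.5, 165°): beam 1 = 1.7321 ≠ 2.8868 ✗
  (1.5, 1.5, 120°): beam 1 = 1.9319 ≠ 2.8868 ✗
  (4.5, 1.5, 345°): beam 1 = 1.0000 ≠ 2.8868 ✗
  …
  (1.5, 6.5, 75°): r_1=2.8868, r_2=0.5774, r_3=1.0000, r_4=0.5774 — all match ✓
Unique over the lattice → pose = (1.5, 6.5, 75°).

(x, y, θ) = (1.5, 6.5, 75°)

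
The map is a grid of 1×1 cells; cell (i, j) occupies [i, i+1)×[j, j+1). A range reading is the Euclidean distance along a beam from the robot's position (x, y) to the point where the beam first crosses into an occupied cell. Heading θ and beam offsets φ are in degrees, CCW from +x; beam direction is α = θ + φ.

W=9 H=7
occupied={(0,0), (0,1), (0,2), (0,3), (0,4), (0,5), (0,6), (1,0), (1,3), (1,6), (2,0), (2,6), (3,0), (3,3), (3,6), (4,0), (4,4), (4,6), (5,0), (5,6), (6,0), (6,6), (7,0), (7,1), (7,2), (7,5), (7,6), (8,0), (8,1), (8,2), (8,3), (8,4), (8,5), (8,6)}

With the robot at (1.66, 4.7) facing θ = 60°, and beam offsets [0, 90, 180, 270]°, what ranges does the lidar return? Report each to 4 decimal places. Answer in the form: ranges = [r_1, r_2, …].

ranges = [1.5011, 0.7621, 0.8083, 1.5473]

beam 1: φ=0°, α=60°
  cosα=0.5000 sinα=0.8660 | (1,4) | tMaxX 0.6800 tMaxY 0.3464 | tΔX 2.0000 tΔY 1.1547
    t=0.3464 [y] (1,5)
    t=0.6800 [x] (2,5)
    t=1.5011 [y] (2,6) — stop
  → r_1 = 1.5011
beam 2: φ=90°, α=150°
  cosα=-0.8660 sinα=0.5000 | (1,4) | tMaxX 0.7621 tMaxY 0.6000 | tΔX 1.1547 tΔY 2.0000
    t=0.6000 [y] (1,5)
    t=0.7621 [x] (0,5) — stop
  → r_2 = 0.7621
beam 3: φ=180°, α=240°
  cosα=-0.5000 sinα=-0.8660 | (1,4) | tMaxX 1.3200 tMaxY 0.8083 | tΔX 2.0000 tΔY 1.1547
    t=0.8083 [y] (1,3) — stop
  → r_3 = 0.8083
beam 4: φ=270°, α=330°
  cosα=0.8660 sinα=-0.5000 | (1,4) | tMaxX 0.3926 tMaxY 1.4000 | tΔX 1.1547 tΔY 2.0000
    t=0.3926 [x] (2,4)
    t=1.4000 [y] (2,3)
    t=1.5473 [x] (3,3) — stop
  → r_4 = 1.5473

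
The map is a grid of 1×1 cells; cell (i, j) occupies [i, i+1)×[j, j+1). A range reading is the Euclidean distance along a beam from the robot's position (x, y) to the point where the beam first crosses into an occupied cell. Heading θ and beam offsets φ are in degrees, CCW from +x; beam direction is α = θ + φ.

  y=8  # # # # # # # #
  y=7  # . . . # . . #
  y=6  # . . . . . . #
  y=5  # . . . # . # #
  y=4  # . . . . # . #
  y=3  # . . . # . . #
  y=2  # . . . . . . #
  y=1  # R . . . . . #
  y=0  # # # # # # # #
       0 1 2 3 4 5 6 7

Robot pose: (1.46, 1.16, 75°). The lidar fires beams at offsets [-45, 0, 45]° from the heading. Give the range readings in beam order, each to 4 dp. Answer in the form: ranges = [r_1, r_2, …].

ranges = [3.6800, 7.0813, 0.9200]

beam 1: φ=-45°, α=30°
  direction (0.8660, 0.5000); cell (1,1); t to first gridline: x 0.6235, y 1.6800 (then +1.1547 / +2.0000)
    (2,1) via x @ 0.6235
    (2,2) via y @ 1.6800
    (3,2) via x @ 1.7782
    (4,2) via x @ 2.9329
    (4,3) via y @ 3.6800  # hit
  → r_1 = 3.6800
beam 2: φ=0°, α=75°
  direction (0.2588, 0.9659); cell (1,1); t to first gridline: x 2.0864, y 0.8696 (then +3.8637 / +1.0353)
    (1,2) via y @ 0.8696
    (1,3) via y @ 1.9049
    (2,3) via x @ 2.0864
    (2,4) via y @ 2.9402
    (2,5) via y @ 3.9755
    (2,6) via y @ 5.0107
    (3,6) via x @ 5.9501
    (3,7) via y @ 6.0460
    (3,8) via y @ 7.0813  # hit
  → r_2 = 7.0813
beam 3: φ=45°, α=120°
  direction (-0.5000, 0.8660); cell (1,1); t to first gridline: x 0.9200, y 0.9699 (then +2.0000 / +1.1547)
    (0,1) via x @ 0.9200  # hit
  → r_3 = 0.9200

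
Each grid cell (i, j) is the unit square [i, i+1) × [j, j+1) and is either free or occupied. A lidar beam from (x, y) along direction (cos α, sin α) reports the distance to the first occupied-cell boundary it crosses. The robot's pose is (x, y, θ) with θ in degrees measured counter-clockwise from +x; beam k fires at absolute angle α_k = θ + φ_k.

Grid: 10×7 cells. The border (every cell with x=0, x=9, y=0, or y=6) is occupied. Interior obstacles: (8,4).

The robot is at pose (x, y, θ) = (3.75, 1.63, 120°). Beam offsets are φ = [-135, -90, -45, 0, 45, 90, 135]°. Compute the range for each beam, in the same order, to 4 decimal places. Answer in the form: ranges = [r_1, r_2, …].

ranges = [2.4341, 4.9075, 4.5242, 5.0460, 2.8470, 1.2600, 0.6522]

beam 1: φ=-135°, α=345°
  dir = (cos 345°, sin 345°) = (0.9659, -0.2588); from cell (3,1)
  next x-line at t=0.2588, next y-line at t=2.4341; Δt_x=1.0353, Δt_y=3.8637
    x: enter (4,1) at t=0.2588
    x: enter (5,1) at t=1.2941
    x: enter (6,1) at t=2.3294
    y: enter (6,0) at t=2.4341 ← occupied
  → r_1 = 2.4341
beam 2: φ=-90°, α=30°
  dir = (cos 30°, sin 30°) = (0.8660, 0.5000); from cell (3,1)
  next x-line at t=0.2887, next y-line at t=0.7400; Δt_x=1.1547, Δt_y=2.0000
    x: enter (4,1) at t=0.2887
    y: enter (4,2) at t=0.7400
    x: enter (5,2) at t=1.4434
    x: enter (6,2) at t=2.5981
    y: enter (6,3) at t=2.7400
    x: enter (7,3) at t=3.7528
    y: enter (7,4) at t=4.7400
    x: enter (8,4) at t=4.9075 ← occupied
  → r_2 = 4.9075
beam 3: φ=-45°, α=75°
  dir = (cos 75°, sin 75°) = (0.2588, 0.9659); from cell (3,1)
  next x-line at t=0.9659, next y-line at t=0.3831; Δt_x=3.8637, Δt_y=1.0353
    y: enter (3,2) at t=0.3831
    x: enter (4,2) at t=0.9659
    y: enter (4,3) at t=1.4183
    y: enter (4,4) at t=2.4536
    y: enter (4,5) at t=3.4889
    y: enter (4,6) at t=4.5242 ← occupied
  → r_3 = 4.5242
beam 4: φ=0°, α=120°
  dir = (cos 120°, sin 120°) = (-0.5000, 0.8660); from cell (3,1)
  next x-line at t=1.5000, next y-line at t=0.4272; Δt_x=2.0000, Δt_y=1.1547
    y: enter (3,2) at t=0.4272
    x: enter (2,2) at t=1.5000
    y: enter (2,3) at t=1.5819
    y: enter (2,4) at t=2.7366
    x: enter (1,4) at t=3.5000
    y: enter (1,5) at t=3.8913
    y: enter (1,6) at t=5.0460 ← occupied
  → r_4 = 5.0460
beam 5: φ=45°, α=165°
  dir = (cos 165°, sin 165°) = (-0.9659, 0.2588); from cell (3,1)
  next x-line at t=0.7765, next y-line at t=1.4296; Δt_x=1.0353, Δt_y=3.8637
    x: enter (2,1) at t=0.7765
    y: enter (2,2) at t=1.4296
    x: enter (1,2) at t=1.8117
    x: enter (0,2) at t=2.8470 ← occupied
  → r_5 = 2.8470
beam 6: φ=90°, α=210°
  dir = (cos 210°, sin 210°) = (-0.8660, -0.5000); from cell (3,1)
  next x-line at t=0.8660, next y-line at t=1.2600; Δt_x=1.1547, Δt_y=2.0000
    x: enter (2,1) at t=0.8660
    y: enter (2,0) at t=1.2600 ← occupied
  → r_6 = 1.2600
beam 7: φ=135°, α=255°
  dir = (cos 255°, sin 255°) = (-0.2588, -0.9659); from cell (3,1)
  next x-line at t=2.8978, next y-line at t=0.6522; Δt_x=3.8637, Δt_y=1.0353
    y: enter (3,0) at t=0.6522 ← occupied
  → r_7 = 0.6522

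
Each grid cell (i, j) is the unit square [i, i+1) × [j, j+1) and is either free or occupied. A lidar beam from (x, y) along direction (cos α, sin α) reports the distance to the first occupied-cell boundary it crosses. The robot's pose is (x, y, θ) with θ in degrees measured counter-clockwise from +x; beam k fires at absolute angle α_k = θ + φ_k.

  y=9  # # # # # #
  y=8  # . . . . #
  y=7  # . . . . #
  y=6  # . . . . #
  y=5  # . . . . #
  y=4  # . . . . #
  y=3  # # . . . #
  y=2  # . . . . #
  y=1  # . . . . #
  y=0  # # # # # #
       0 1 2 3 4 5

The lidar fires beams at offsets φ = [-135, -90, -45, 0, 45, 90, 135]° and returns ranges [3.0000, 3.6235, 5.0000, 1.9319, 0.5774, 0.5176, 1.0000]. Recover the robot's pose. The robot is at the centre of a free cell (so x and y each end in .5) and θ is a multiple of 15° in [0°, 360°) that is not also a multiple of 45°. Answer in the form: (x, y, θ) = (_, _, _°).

The pose lattice has 31·16 = 496 candidates. Test each by forward raycasting.
  (4.5, 2.5, 120°): beam 1 = 0.5176 ≠ 3.0000 ✗
  (3.5, 1.5, 195°): beam 2 = 7.7646 ≠ 3.6235 ✗
  (3.5, 4.5, 285°): beam 1 = 2.8868 ≠ 3.0000 ✗
  …
  (4.5, 7.5, 285°): r_1=3.0000, r_2=3.6235, r_3=5.0000, r_4=1.9319, r_5=0.5774, r_6=0.5176, r_7=1.0000 — all match ✓
No second candidate reproduces the full scan.

(x, y, θ) = (4.5, 7.5, 285°)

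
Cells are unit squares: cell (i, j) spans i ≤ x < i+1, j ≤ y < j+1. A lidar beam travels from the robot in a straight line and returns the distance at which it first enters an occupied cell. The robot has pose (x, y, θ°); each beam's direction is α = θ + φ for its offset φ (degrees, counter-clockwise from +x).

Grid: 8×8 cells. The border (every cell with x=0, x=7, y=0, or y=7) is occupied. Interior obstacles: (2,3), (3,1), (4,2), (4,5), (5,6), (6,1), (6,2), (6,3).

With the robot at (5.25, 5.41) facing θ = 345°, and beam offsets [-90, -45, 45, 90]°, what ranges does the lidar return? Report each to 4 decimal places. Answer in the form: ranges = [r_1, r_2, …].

beam 1: φ=-90°, α=255°
  cosα=-0.2588 sinα=-0.9659 | (5,5) | tMaxX 0.9659 tMaxY 0.4245 | tΔX 3.8637 tΔY 1.0353
    t=0.4245 [y] (5,4)
    t=0.9659 [x] (4,4)
    t=1.4597 [y] (4,3)
    t=2.4950 [y] (4,2) — stop
  → r_1 = 2.4950
beam 2: φ=-45°, α=300°
  cosα=0.5000 sinα=-0.8660 | (5,5) | tMaxX 1.5000 tMaxY 0.4734 | tΔX 2.0000 tΔY 1.1547
    t=0.4734 [y] (5,4)
    t=1.5000 [x] (6,4)
    t=1.6281 [y] (6,3) — stop
  → r_2 = 1.6281
beam 3: φ=45°, α=30°
  cosα=0.8660 sinα=0.5000 | (5,5) | tMaxX 0.8660 tMaxY 1.1800 | tΔX 1.1547 tΔY 2.0000
    t=0.8660 [x] (6,5)
    t=1.1800 [y] (6,6)
    t=2.0207 [x] (7,6) — stop
  → r_3 = 2.0207
beam 4: φ=90°, α=75°
  cosα=0.2588 sinα=0.9659 | (5,5) | tMaxX 2.8978 tMaxY 0.6108 | tΔX 3.8637 tΔY 1.0353
    t=0.6108 [y] (5,6) — stop
  → r_4 = 0.6108

ranges = [2.4950, 1.6281, 2.0207, 0.6108]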